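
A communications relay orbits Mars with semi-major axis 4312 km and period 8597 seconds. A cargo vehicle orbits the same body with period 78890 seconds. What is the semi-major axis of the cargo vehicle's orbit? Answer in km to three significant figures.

Kepler's third law: a³ ∝ T², so a₂ = a₁ (T₂/T₁)^(2/3).
T₂/T₁ = 9.176, (T₂/T₁)^(2/3) = 4.383.
a₂ = 4312 × 4.383 = 18900 km.

a₂ ≈ 18900 km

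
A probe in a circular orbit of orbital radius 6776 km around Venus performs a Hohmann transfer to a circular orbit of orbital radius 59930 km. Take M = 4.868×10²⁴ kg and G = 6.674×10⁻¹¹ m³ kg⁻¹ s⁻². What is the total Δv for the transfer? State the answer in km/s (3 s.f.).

Δv_total ≈ 3.64 km/s

μ = GM = 6.674×10⁻¹¹ × 4.868×10²⁴ = 3.249×10¹⁴ m³/s².
r₁ = 6776 km = 6.776×10⁶ m.
r₂ = 59930 km = 5.993×10⁷ m.
Transfer ellipse a_t = (r₁ + r₂)/2 = 3.335×10⁷ m.
At r₁: circular v_c1 = √(μ/r₁) = 6924 m/s; transfer-periapsis v_p = √[μ(2/r₁ − 1/a_t)] = 9282 m/s.
Δv₁ = v_p − v_c1 = 2357 m/s.
At r₂: circular v_c2 = √(μ/r₂) = 2328 m/s; transfer-apoapsis v_a = √[μ(2/r₂ − 1/a_t)] = 1049 m/s.
Δv₂ = v_c2 − v_a = 1279 m/s.
Total Δv = Δv₁ + Δv₂ = 3636 m/s = 3.636 km/s.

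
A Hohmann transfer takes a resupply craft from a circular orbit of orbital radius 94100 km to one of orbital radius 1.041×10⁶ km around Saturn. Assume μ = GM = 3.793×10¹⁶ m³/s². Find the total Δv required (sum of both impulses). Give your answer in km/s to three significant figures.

Δv_total ≈ 10.7 km/s

r₁ = 94100 km = 9.410×10⁷ m.
r₂ = 1.041×10⁶ km = 1.041×10⁹ m.
Transfer ellipse a_t = (r₁ + r₂)/2 = 5.676×10⁸ m.
At r₁: circular v_c1 = √(μ/r₁) = 20080 m/s; transfer-perikrone v_p = √[μ(2/r₁ − 1/a_t)] = 27190 m/s.
Δv₁ = v_p − v_c1 = 7114 m/s.
At r₂: circular v_c2 = √(μ/r₂) = 6036 m/s; transfer-apokrone v_a = √[μ(2/r₂ − 1/a_t)] = 2458 m/s.
Δv₂ = v_c2 − v_a = 3578 m/s.
Total Δv = Δv₁ + Δv₂ = 10690 m/s = 10.69 km/s.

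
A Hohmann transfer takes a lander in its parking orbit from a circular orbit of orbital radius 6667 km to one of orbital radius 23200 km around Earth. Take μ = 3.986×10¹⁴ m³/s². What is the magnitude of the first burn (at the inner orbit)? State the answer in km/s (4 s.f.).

r₁ = 6667 km = 6.667×10⁶ m.
r₂ = 23200 km = 2.320×10⁷ m.
Transfer ellipse a_t = (r₁ + r₂)/2 = 1.493×10⁷ m.
At r₁: circular v_c1 = √(μ/r₁) = 7732 m/s; transfer-perigee v_p = √[μ(2/r₁ − 1/a_t)] = 9638 m/s.
Δv₁ = v_p − v_c1 = 1905 m/s.
= 1.905 km/s.

Δv ≈ 1.905 km/s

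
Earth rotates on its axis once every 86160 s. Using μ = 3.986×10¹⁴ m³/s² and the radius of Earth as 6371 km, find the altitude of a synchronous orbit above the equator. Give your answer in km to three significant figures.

A synchronous orbit has period T, so by Kepler's third law a = (μT²/4π²)^(1/3).
μT²/4π² = 3.986×10¹⁴ × (8.616×10⁴)² / 39.48 = 7.495×10²² m³.
a = 4.216×10⁷ m = 42163 km.
Altitude h = a − R = 42163 − 6371 = 35792 km.

h_sync ≈ 35800 km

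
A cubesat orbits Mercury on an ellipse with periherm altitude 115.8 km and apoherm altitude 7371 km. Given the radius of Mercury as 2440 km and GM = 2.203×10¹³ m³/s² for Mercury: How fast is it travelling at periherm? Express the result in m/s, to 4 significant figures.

r_p = 2440 + 115.8 = 2555.8 km = 2.5558×10⁶ m.
r_a = 2440 + 7371 = 9811.0 km = 9.8110×10⁶ m.
Semi-major axis a = (r_p + r_a)/2 = 6183.4 km = 6.183×10⁶ m.
Vis-viva: v² = μ(2/r − 1/a) = 2.203×10¹³ × (7.825×10⁻⁷ − 1.617×10⁻⁷) = 1.368×10⁷ m²/s².
v = 3698 m/s.

v ≈ 3698 m/s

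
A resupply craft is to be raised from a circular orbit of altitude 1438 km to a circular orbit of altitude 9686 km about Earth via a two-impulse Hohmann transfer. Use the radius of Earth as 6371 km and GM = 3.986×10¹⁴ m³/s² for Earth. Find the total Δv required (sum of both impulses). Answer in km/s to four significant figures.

Δv_total ≈ 2.095 km/s

r₁ = 6371 + 1438 = 7809.0 km = 7.8090×10⁶ m.
r₂ = 6371 + 9686 = 16057 km = 1.6057×10⁷ m.
Transfer ellipse a_t = (r₁ + r₂)/2 = 1.193×10⁷ m.
At r₁: circular v_c1 = √(μ/r₁) = 7144 m/s; transfer-perigee v_p = √[μ(2/r₁ − 1/a_t)] = 8288 m/s.
Δv₁ = v_p − v_c1 = 1143 m/s.
At r₂: circular v_c2 = √(μ/r₂) = 4982 m/s; transfer-apogee v_a = √[μ(2/r₂ − 1/a_t)] = 4031 m/s.
Δv₂ = v_c2 − v_a = 951.9 m/s.
Total Δv = Δv₁ + Δv₂ = 2095 m/s = 2.095 km/s.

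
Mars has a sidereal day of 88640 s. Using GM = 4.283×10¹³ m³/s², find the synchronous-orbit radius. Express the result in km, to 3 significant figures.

r_sync ≈ 20400 km

A synchronous orbit has period T, so by Kepler's third law a = (μT²/4π²)^(1/3).
μT²/4π² = 4.283×10¹³ × (8.864×10⁴)² / 39.48 = 8.524×10²¹ m³.
a = 2.043×10⁷ m = 20428 km.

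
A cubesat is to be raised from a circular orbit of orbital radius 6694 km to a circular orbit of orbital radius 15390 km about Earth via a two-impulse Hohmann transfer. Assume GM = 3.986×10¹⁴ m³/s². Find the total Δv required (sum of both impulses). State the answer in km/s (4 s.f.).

Δv_total ≈ 2.520 km/s

r₁ = 6694 km = 6.694×10⁶ m.
r₂ = 15390 km = 1.539×10⁷ m.
Transfer ellipse a_t = (r₁ + r₂)/2 = 1.104×10⁷ m.
At r₁: circular v_c1 = √(μ/r₁) = 7717 m/s; transfer-perigee v_p = √[μ(2/r₁ − 1/a_t)] = 9110 m/s.
Δv₁ = v_p − v_c1 = 1393 m/s.
At r₂: circular v_c2 = √(μ/r₂) = 5089 m/s; transfer-apogee v_a = √[μ(2/r₂ − 1/a_t)] = 3962 m/s.
Δv₂ = v_c2 − v_a = 1127 m/s.
Total Δv = Δv₁ + Δv₂ = 2520 m/s = 2.520 km/s.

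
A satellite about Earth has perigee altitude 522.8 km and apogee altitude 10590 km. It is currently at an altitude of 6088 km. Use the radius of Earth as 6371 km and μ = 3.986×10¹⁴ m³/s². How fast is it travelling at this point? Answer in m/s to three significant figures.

r_p = 6371 + 522.8 = 6893.8 km = 6.8938×10⁶ m.
r_a = 6371 + 10590 = 16961 km = 1.6961×10⁷ m.
r = 6371 + 6088 = 12459 km = 1.246×10⁷ m.
Semi-major axis a = (r_p + r_a)/2 = 11927 km = 1.193×10⁷ m.
Vis-viva: v² = μ(2/r − 1/a) = 3.986×10¹⁴ × (1.605×10⁻⁷ − 8.384×10⁻⁸) = 3.057×10⁷ m²/s².
v = 5529 m/s.

v ≈ 5530 m/s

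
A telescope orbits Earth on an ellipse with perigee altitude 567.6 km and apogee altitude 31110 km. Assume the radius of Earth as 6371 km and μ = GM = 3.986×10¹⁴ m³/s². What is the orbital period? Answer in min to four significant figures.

T ≈ 549.0 min

r_p = 6371 + 567.6 = 6938.6 km = 6.9386×10⁶ m.
r_a = 6371 + 31110 = 37481 km = 3.7481×10⁷ m.
Semi-major axis a = (r_p + r_a)/2 = (6938.6 + 37481)/2 = 22210 km = 2.221×10⁷ m.
By Kepler's third law T = 2π√(a³/μ) = 2π × 5.243×10³ = 3.294×10⁴ s.
= 549.0 min.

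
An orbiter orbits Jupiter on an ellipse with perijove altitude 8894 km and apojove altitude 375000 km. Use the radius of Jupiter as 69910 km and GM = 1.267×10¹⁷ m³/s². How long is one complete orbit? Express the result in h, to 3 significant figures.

T ≈ 20.8 h

r_p = 69910 + 8894 = 78804 km = 7.8804×10⁷ m.
r_a = 69910 + 375000 = 444910 km = 4.4491×10⁸ m.
Semi-major axis a = (r_p + r_a)/2 = (78804 + 4.4491×10⁵)/2 = 2.6186×10⁵ km = 2.619×10⁸ m.
By Kepler's third law T = 2π√(a³/μ) = 2π × 1.190×10⁴ = 7.480×10⁴ s.
= 20.78 h.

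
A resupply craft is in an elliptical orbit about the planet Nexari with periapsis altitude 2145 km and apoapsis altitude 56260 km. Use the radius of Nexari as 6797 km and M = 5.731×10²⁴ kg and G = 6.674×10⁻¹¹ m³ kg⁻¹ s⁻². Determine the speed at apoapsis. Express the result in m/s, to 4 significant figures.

μ = GM = 6.674×10⁻¹¹ × 5.731×10²⁴ = 3.825×10¹⁴ m³/s².
r_p = 6797 + 2145 = 8942.0 km = 8.9420×10⁶ m.
r_a = 6797 + 56260 = 63057 km = 6.3057×10⁷ m.
Semi-major axis a = (r_p + r_a)/2 = 36000 km = 3.600×10⁷ m.
Vis-viva: v² = μ(2/r − 1/a) = 3.825×10¹⁴ × (3.172×10⁻⁸ − 2.778×10⁻⁸) = 1.507×10⁶ m²/s².
v = 1227 m/s.

v ≈ 1227 m/s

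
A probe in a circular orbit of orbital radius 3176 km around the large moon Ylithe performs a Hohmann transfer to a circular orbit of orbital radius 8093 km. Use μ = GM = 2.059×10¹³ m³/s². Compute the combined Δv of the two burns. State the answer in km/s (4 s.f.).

r₁ = 3176 km = 3.176×10⁶ m.
r₂ = 8093 km = 8.093×10⁶ m.
Transfer ellipse a_t = (r₁ + r₂)/2 = 5.634×10⁶ m.
At r₁: circular v_c1 = √(μ/r₁) = 2546 m/s; transfer-periapsis v_p = √[μ(2/r₁ − 1/a_t)] = 3052 m/s.
Δv₁ = v_p − v_c1 = 505.3 m/s.
At r₂: circular v_c2 = √(μ/r₂) = 1595 m/s; transfer-apoapsis v_a = √[μ(2/r₂ − 1/a_t)] = 1198 m/s.
Δv₂ = v_c2 − v_a = 397.5 m/s.
Total Δv = Δv₁ + Δv₂ = 902.9 m/s = 0.9029 km/s.

Δv_total ≈ 0.9029 km/s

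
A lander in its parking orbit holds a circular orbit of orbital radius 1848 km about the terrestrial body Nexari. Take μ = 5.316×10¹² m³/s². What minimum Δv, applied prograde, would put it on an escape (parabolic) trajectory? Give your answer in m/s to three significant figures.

Δv ≈ 703 m/s

r = 1848 km = 1.848×10⁶ m.
Circular speed v_c = √(μ/r) = 1696 m/s.
Escape speed v_esc = √(2μ/r) = √2 × v_c = 2399 m/s.
Δv = v_esc − v_c = 702.5 m/s.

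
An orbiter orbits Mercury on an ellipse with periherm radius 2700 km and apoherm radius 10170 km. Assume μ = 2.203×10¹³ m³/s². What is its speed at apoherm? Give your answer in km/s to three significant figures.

v ≈ 0.953 km/s

Semi-major axis a = (r_p + r_a)/2 = 6435.0 km = 6.435×10⁶ m.
Vis-viva: v² = μ(2/r − 1/a) = 2.203×10¹³ × (1.967×10⁻⁷ − 1.554×10⁻⁷) = 9.089×10⁵ m²/s².
v = 953.4 m/s = 0.9534 km/s.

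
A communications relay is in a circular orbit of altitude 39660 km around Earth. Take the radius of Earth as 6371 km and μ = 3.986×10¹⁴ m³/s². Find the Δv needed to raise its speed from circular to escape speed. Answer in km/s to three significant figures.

r = 6371 + 39660 = 46031 km = 4.6031×10⁷ m.
Circular speed v_c = √(μ/r) = 2943 m/s.
Escape speed v_esc = √(2μ/r) = √2 × v_c = 4162 m/s.
Δv = v_esc − v_c = 1219 m/s = 1.219 km/s.

Δv ≈ 1.22 km/s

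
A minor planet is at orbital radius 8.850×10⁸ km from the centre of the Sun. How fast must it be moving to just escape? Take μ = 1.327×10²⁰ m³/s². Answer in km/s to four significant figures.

r = 8.850×10⁸ km = 8.850×10¹¹ m.
Escape speed v_esc = √(2μ/r) = √(2 × 1.327×10²⁰ / 8.850×10¹¹) = √(2.999×10⁸) = 17320 m/s.
= 17.32 km/s.

v_esc ≈ 17.32 km/s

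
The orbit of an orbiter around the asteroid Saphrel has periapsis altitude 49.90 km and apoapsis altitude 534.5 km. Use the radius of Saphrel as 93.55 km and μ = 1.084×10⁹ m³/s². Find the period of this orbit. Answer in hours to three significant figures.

T ≈ 12.7 hours

r_p = 93.55 + 49.90 = 143.45 km = 1.4345×10⁵ m.
r_a = 93.55 + 534.5 = 628.05 km = 6.2805×10⁵ m.
Semi-major axis a = (r_p + r_a)/2 = (143.45 + 628.05)/2 = 385.75 km = 3.858×10⁵ m.
By Kepler's third law T = 2π√(a³/μ) = 2π × 7.277×10³ = 4.572×10⁴ s.
= 12.70 hours.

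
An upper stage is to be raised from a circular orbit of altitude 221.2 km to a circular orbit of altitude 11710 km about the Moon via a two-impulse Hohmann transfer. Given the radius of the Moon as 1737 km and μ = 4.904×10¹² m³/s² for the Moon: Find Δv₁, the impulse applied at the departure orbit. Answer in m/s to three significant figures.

r₁ = 1737 + 221.2 = 1958.2 km = 1.9582×10⁶ m.
r₂ = 1737 + 11710 = 13447 km = 1.3447×10⁷ m.
Transfer ellipse a_t = (r₁ + r₂)/2 = 7.703×10⁶ m.
At r₁: circular v_c1 = √(μ/r₁) = 1583 m/s; transfer-perilune v_p = √[μ(2/r₁ − 1/a_t)] = 2091 m/s.
Δv₁ = v_p − v_c1 = 508.4 m/s.

Δv ≈ 508 m/s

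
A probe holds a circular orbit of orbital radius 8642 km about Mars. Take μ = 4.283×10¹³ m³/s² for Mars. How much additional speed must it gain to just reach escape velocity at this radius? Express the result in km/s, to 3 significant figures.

r = 8642 km = 8.642×10⁶ m.
Circular speed v_c = √(μ/r) = 2226 m/s.
Escape speed v_esc = √(2μ/r) = √2 × v_c = 3148 m/s.
Δv = v_esc − v_c = 922.1 m/s = 0.9221 km/s.

Δv ≈ 0.922 km/s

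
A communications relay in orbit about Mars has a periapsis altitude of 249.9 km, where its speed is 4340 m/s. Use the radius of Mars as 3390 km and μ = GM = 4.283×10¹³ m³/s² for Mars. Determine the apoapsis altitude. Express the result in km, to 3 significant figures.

apoapsis altitude ≈ 11200 km

r_p = 3390 + 249.9 = 3639.9 km = 3.640×10⁶ m.
Specific energy ε = v²/2 − μ/r = -2.349×10⁶ J/kg, so a = −μ/(2ε) = 9.117×10⁶ m.
The apsides satisfy r_p + r_a = 2a, so the apoapsis radius is 2a − r_p = 1.459×10⁷ m = 14593 km.
Apoapsis altitude = 14593 − 3390 = 11203 km.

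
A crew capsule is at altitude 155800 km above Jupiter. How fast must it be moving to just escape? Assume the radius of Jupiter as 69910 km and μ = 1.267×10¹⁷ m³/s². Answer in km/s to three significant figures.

v_esc ≈ 33.5 km/s

r = 69910 + 155800 = 225710 km = 2.2571×10⁸ m.
Escape speed v_esc = √(2μ/r) = √(2 × 1.267×10¹⁷ / 2.257×10⁸) = √(1.123×10⁹) = 33510 m/s.
= 33.51 km/s.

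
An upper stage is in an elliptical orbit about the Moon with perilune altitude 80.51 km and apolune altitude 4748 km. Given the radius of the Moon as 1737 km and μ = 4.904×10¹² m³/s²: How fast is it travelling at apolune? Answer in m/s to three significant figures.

v ≈ 575 m/s

r_p = 1737 + 80.51 = 1817.5 km = 1.8175×10⁶ m.
r_a = 1737 + 4748 = 6485.0 km = 6.4850×10⁶ m.
Semi-major axis a = (r_p + r_a)/2 = 4151.3 km = 4.151×10⁶ m.
Vis-viva: v² = μ(2/r − 1/a) = 4.904×10¹² × (3.084×10⁻⁷ − 2.409×10⁻⁷) = 3.311×10⁵ m²/s².
v = 575.4 m/s.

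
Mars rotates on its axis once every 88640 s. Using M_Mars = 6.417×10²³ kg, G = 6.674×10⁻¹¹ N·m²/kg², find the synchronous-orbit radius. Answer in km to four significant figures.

μ = GM = 6.674×10⁻¹¹ × 6.417×10²³ = 4.283×10¹³ m³/s².
A synchronous orbit has period T, so by Kepler's third law a = (μT²/4π²)^(1/3).
μT²/4π² = 4.283×10¹³ × (8.864×10⁴)² / 39.48 = 8.524×10²¹ m³.
a = 2.043×10⁷ m = 20427 km.

r_sync ≈ 20430 km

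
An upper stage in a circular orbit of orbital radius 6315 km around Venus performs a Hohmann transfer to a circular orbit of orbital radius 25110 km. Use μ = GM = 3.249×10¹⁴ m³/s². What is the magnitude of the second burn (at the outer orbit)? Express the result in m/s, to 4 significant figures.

Δv ≈ 1317 m/s

r₁ = 6315 km = 6.315×10⁶ m.
r₂ = 25110 km = 2.511×10⁷ m.
Transfer ellipse a_t = (r₁ + r₂)/2 = 1.571×10⁷ m.
At r₁: circular v_c1 = √(μ/r₁) = 7173 m/s; transfer-periapsis v_p = √[μ(2/r₁ − 1/a_t)] = 9068 m/s.
At r₂: circular v_c2 = √(μ/r₂) = 3597 m/s; transfer-apoapsis v_a = √[μ(2/r₂ − 1/a_t)] = 2280 m/s.
Δv₂ = v_c2 − v_a = 1317 m/s.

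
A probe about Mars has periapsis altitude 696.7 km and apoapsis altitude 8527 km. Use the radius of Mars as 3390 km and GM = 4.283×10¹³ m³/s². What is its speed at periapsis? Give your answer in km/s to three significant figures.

v ≈ 3.95 km/s

r_p = 3390 + 696.7 = 4086.7 km = 4.0867×10⁶ m.
r_a = 3390 + 8527 = 11917 km = 1.1917×10⁷ m.
Semi-major axis a = (r_p + r_a)/2 = 8001.9 km = 8.002×10⁶ m.
Vis-viva: v² = μ(2/r − 1/a) = 4.283×10¹³ × (4.894×10⁻⁷ − 1.250×10⁻⁷) = 1.561×10⁷ m²/s².
v = 3951 m/s = 3.951 km/s.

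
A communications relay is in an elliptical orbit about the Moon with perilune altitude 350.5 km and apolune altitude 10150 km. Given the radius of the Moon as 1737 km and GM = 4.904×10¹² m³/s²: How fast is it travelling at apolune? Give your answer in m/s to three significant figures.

v ≈ 351 m/s

r_p = 1737 + 350.5 = 2087.5 km = 2.0875×10⁶ m.
r_a = 1737 + 10150 = 11887 km = 1.1887×10⁷ m.
Semi-major axis a = (r_p + r_a)/2 = 6987.2 km = 6.987×10⁶ m.
Vis-viva: v² = μ(2/r − 1/a) = 4.904×10¹² × (1.683×10⁻⁷ − 1.431×10⁻⁷) = 1.233×10⁵ m²/s².
v = 351.1 m/s.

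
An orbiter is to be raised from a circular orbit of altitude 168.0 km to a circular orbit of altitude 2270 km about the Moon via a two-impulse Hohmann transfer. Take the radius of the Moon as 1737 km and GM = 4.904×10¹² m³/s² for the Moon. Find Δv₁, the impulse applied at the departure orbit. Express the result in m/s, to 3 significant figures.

Δv ≈ 264 m/s

r₁ = 1737 + 168.0 = 1905.0 km = 1.9050×10⁶ m.
r₂ = 1737 + 2270 = 4007.0 km = 4.0070×10⁶ m.
Transfer ellipse a_t = (r₁ + r₂)/2 = 2.956×10⁶ m.
At r₁: circular v_c1 = √(μ/r₁) = 1604 m/s; transfer-perilune v_p = √[μ(2/r₁ − 1/a_t)] = 1868 m/s.
Δv₁ = v_p − v_c1 = 263.6 m/s.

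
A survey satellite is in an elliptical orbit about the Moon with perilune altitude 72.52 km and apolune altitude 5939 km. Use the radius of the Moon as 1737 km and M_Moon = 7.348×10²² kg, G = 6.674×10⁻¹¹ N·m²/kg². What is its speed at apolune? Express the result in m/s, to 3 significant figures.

v ≈ 494 m/s

μ = GM = 6.674×10⁻¹¹ × 7.348×10²² = 4.904×10¹² m³/s².
r_p = 1737 + 72.52 = 1809.5 km = 1.8095×10⁶ m.
r_a = 1737 + 5939 = 7676.0 km = 7.6760×10⁶ m.
Semi-major axis a = (r_p + r_a)/2 = 4742.8 km = 4.743×10⁶ m.
Vis-viva: v² = μ(2/r − 1/a) = 4.904×10¹² × (2.606×10⁻⁷ − 2.108×10⁻⁷) = 2.438×10⁵ m²/s².
v = 493.7 m/s.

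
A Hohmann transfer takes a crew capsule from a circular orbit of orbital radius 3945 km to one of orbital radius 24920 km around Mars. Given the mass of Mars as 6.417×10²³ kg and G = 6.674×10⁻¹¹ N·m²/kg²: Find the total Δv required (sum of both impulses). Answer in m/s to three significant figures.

μ = GM = 6.674×10⁻¹¹ × 6.417×10²³ = 4.283×10¹³ m³/s².
r₁ = 3945 km = 3.945×10⁶ m.
r₂ = 24920 km = 2.492×10⁷ m.
Transfer ellipse a_t = (r₁ + r₂)/2 = 1.443×10⁷ m.
At r₁: circular v_c1 = √(μ/r₁) = 3295 m/s; transfer-periapsis v_p = √[μ(2/r₁ − 1/a_t)] = 4330 m/s.
Δv₁ = v_p − v_c1 = 1035 m/s.
At r₂: circular v_c2 = √(μ/r₂) = 1311 m/s; transfer-apoapsis v_a = √[μ(2/r₂ − 1/a_t)] = 685.4 m/s.
Δv₂ = v_c2 − v_a = 625.6 m/s.
Total Δv = Δv₁ + Δv₂ = 1660 m/s.

Δv_total ≈ 1660 m/s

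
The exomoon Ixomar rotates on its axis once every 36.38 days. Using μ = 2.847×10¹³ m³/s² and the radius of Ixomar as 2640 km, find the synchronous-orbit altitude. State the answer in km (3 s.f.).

h_sync ≈ 1.90×10⁵ km

T = 36.38 days = 3.143×10⁶ s.
A synchronous orbit has period T, so by Kepler's third law a = (μT²/4π²)^(1/3).
μT²/4π² = 2.847×10¹³ × (3.143×10⁶)² / 39.48 = 7.125×10²⁴ m³.
a = 1.924×10⁸ m = 1.9242×10⁵ km.
Altitude h = a − R = 1.9242×10⁵ − 2640 = 1.8978×10⁵ km.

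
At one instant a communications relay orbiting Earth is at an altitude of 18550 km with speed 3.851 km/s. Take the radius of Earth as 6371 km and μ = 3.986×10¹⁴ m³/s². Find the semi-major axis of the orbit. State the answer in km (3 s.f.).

r = 6371 + 18550 = 24921 km = 2.492×10⁷ m.
Specific orbital energy ε = v²/2 − μ/r = (3851)²/2 − 3.986×10¹⁴/2.492×10⁷ = -8.579×10⁶ J/kg.
Since ε = −μ/(2a), a = −μ/(2ε) = 2.323×10⁷ m = 23230 km.

a ≈ 23200 km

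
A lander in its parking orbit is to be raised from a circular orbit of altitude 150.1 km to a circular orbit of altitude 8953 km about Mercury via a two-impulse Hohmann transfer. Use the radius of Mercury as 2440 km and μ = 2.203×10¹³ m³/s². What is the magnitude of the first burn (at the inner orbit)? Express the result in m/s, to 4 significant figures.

Δv ≈ 806.5 m/s

r₁ = 2440 + 150.1 = 2590.1 km = 2.5901×10⁶ m.
r₂ = 2440 + 8953 = 11393 km = 1.1393×10⁷ m.
Transfer ellipse a_t = (r₁ + r₂)/2 = 6.992×10⁶ m.
At r₁: circular v_c1 = √(μ/r₁) = 2916 m/s; transfer-periherm v_p = √[μ(2/r₁ − 1/a_t)] = 3723 m/s.
Δv₁ = v_p − v_c1 = 806.5 m/s.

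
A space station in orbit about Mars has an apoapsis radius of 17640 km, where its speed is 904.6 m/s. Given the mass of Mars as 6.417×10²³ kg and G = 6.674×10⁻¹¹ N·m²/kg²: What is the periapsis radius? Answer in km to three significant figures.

periapsis radius ≈ 3580 km

μ = GM = 6.674×10⁻¹¹ × 6.417×10²³ = 4.283×10¹³ m³/s².
r_a = 1.764×10⁷ m.
Specific energy ε = v²/2 − μ/r = -2.019×10⁶ J/kg, so a = −μ/(2ε) = 1.061×10⁷ m.
The apsides satisfy r_p + r_a = 2a, so the periapsis radius is 2a − r_a = 3.575×10⁶ m = 3575.3 km.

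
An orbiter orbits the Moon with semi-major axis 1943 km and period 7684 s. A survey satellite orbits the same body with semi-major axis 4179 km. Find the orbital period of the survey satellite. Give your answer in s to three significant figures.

T₂ ≈ 24200 s

Kepler's third law: T² ∝ a³, so T₂ = T₁ (a₂/a₁)^(3/2).
a₂/a₁ = 2.151, (a₂/a₁)^(3/2) = 3.154.
T₂ = 7684 × 3.154 = 24240 s.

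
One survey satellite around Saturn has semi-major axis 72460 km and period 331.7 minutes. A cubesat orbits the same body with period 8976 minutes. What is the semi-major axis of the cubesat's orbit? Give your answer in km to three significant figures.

a₂ ≈ 6.53×10⁵ km

Kepler's third law: a³ ∝ T², so a₂ = a₁ (T₂/T₁)^(2/3).
T₂/T₁ = 27.06, (T₂/T₁)^(2/3) = 9.013.
a₂ = 72460 × 9.013 = 6.531×10⁵ km.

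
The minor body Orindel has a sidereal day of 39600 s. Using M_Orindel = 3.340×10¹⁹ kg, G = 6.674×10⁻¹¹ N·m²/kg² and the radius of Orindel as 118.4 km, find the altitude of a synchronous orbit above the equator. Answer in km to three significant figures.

μ = GM = 6.674×10⁻¹¹ × 3.340×10¹⁹ = 2.229×10⁹ m³/s².
A synchronous orbit has period T, so by Kepler's third law a = (μT²/4π²)^(1/3).
μT²/4π² = 2.229×10⁹ × (3.960×10⁴)² / 39.48 = 8.854×10¹⁶ m³.
a = 4.457×10⁵ m = 445.71 km.
Altitude h = a − R = 445.71 − 118.4 = 327.31 km.

h_sync ≈ 327 km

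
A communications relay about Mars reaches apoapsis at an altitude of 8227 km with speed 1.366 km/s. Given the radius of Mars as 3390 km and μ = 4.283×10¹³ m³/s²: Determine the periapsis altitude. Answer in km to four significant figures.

periapsis altitude ≈ 545.7 km

r_a = 3390 + 8227 = 11617 km = 1.162×10⁷ m.
Specific energy ε = v²/2 − μ/r = -2.754×10⁶ J/kg, so a = −μ/(2ε) = 7.776×10⁶ m.
The apsides satisfy r_p + r_a = 2a, so the periapsis radius is 2a − r_a = 3.936×10⁶ m = 3935.7 km.
Periapsis altitude = 3935.7 − 3390 = 545.71 km.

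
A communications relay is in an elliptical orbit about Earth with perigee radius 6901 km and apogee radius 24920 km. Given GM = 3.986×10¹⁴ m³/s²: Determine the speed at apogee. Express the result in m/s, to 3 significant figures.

v ≈ 2630 m/s

Semi-major axis a = (r_p + r_a)/2 = 15910 km = 1.591×10⁷ m.
Vis-viva: v² = μ(2/r − 1/a) = 3.986×10¹⁴ × (8.026×10⁻⁸ − 6.285×10⁻⁸) = 6.938×10⁶ m²/s².
v = 2634 m/s.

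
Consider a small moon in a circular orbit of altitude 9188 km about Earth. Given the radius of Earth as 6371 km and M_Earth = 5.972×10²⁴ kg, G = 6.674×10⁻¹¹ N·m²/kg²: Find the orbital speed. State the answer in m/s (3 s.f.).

μ = GM = 6.674×10⁻¹¹ × 5.972×10²⁴ = 3.986×10¹⁴ m³/s².
r = 6371 + 9188 = 15559 km = 1.5559×10⁷ m.
For a circular orbit v = √(μ/r) = √(3.986×10¹⁴ / 1.556×10⁷) = √(2.562×10⁷) = 5061 m/s.

v ≈ 5060 m/s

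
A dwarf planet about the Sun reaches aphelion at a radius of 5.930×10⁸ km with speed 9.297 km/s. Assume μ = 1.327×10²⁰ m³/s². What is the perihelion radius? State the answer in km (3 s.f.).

r_a = 5.930×10¹¹ m.
Specific energy ε = v²/2 − μ/r = -1.806×10⁸ J/kg, so a = −μ/(2ε) = 3.675×10¹¹ m.
The apsides satisfy r_p + r_a = 2a, so the perihelion radius is 2a − r_a = 1.419×10¹¹ m = 1.4193×10⁸ km.

perihelion radius ≈ 1.42×10⁸ km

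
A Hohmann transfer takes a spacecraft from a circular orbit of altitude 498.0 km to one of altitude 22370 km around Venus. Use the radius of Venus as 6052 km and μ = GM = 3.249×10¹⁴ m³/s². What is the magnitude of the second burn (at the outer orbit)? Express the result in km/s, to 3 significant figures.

Δv ≈ 1.31 km/s

r₁ = 6052 + 498.0 = 6550.0 km = 6.5500×10⁶ m.
r₂ = 6052 + 22370 = 28422 km = 2.8422×10⁷ m.
Transfer ellipse a_t = (r₁ + r₂)/2 = 1.749×10⁷ m.
At r₁: circular v_c1 = √(μ/r₁) = 7043 m/s; transfer-periapsis v_p = √[μ(2/r₁ − 1/a_t)] = 8979 m/s.
At r₂: circular v_c2 = √(μ/r₂) = 3381 m/s; transfer-apoapsis v_a = √[μ(2/r₂ − 1/a_t)] = 2069 m/s.
Δv₂ = v_c2 − v_a = 1312 m/s.
= 1.312 km/s.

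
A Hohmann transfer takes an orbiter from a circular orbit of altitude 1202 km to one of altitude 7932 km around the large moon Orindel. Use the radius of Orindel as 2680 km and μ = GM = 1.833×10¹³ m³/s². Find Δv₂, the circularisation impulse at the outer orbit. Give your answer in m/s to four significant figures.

r₁ = 2680 + 1202 = 3882.0 km = 3.8820×10⁶ m.
r₂ = 2680 + 7932 = 10612 km = 1.0612×10⁷ m.
Transfer ellipse a_t = (r₁ + r₂)/2 = 7.247×10⁶ m.
At r₁: circular v_c1 = √(μ/r₁) = 2173 m/s; transfer-periapsis v_p = √[μ(2/r₁ − 1/a_t)] = 2629 m/s.
At r₂: circular v_c2 = √(μ/r₂) = 1314 m/s; transfer-apoapsis v_a = √[μ(2/r₂ − 1/a_t)] = 961.9 m/s.
Δv₂ = v_c2 − v_a = 352.4 m/s.

Δv ≈ 352.4 m/s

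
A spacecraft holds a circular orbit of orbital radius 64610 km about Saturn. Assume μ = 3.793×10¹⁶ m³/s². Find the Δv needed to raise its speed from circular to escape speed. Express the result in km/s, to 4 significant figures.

Δv ≈ 10.04 km/s

r = 64610 km = 6.461×10⁷ m.
Circular speed v_c = √(μ/r) = 24230 m/s.
Escape speed v_esc = √(2μ/r) = √2 × v_c = 34270 m/s.
Δv = v_esc − v_c = 10040 m/s = 10.04 km/s.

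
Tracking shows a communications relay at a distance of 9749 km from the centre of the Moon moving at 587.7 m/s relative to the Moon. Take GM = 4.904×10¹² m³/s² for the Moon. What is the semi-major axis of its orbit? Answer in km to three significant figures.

r = 9.749×10⁶ m.
Specific orbital energy ε = v²/2 − μ/r = (587.7)²/2 − 4.904×10¹²/9.749×10⁶ = -3.303×10⁵ J/kg.
Since ε = −μ/(2a), a = −μ/(2ε) = 7.423×10⁶ m = 7422.9 km.

a ≈ 7420 km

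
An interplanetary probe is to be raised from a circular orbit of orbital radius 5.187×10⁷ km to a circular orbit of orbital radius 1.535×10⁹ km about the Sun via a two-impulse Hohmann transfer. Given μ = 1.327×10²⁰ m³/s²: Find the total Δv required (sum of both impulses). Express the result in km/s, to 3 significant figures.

Δv_total ≈ 26.7 km/s

r₁ = 5.187×10⁷ km = 5.187×10¹⁰ m.
r₂ = 1.535×10⁹ km = 1.535×10¹² m.
Transfer ellipse a_t = (r₁ + r₂)/2 = 7.934×10¹¹ m.
At r₁: circular v_c1 = √(μ/r₁) = 50580 m/s; transfer-perihelion v_p = √[μ(2/r₁ − 1/a_t)] = 70350 m/s.
Δv₁ = v_p − v_c1 = 19770 m/s.
At r₂: circular v_c2 = √(μ/r₂) = 9298 m/s; transfer-aphelion v_a = √[μ(2/r₂ − 1/a_t)] = 2377 m/s.
Δv₂ = v_c2 − v_a = 6921 m/s.
Total Δv = Δv₁ + Δv₂ = 26690 m/s = 26.69 km/s.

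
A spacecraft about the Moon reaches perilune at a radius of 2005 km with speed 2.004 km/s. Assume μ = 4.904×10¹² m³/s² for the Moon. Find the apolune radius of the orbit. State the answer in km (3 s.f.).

r_p = 2.005×10⁶ m.
Specific energy ε = v²/2 − μ/r = -4.379×10⁵ J/kg, so a = −μ/(2ε) = 5.600×10⁶ m.
The apsides satisfy r_p + r_a = 2a, so the apolune radius is 2a − r_p = 9.194×10⁶ m = 9194.5 km.

apolune radius ≈ 9190 km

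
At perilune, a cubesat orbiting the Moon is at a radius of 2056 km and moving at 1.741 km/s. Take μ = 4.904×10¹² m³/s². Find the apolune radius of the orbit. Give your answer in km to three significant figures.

r_p = 2.056×10⁶ m.
Specific energy ε = v²/2 − μ/r = -8.697×10⁵ J/kg, so a = −μ/(2ε) = 2.819×10⁶ m.
The apsides satisfy r_p + r_a = 2a, so the apolune radius is 2a − r_p = 3.583×10⁶ m = 3582.9 km.

apolune radius ≈ 3580 km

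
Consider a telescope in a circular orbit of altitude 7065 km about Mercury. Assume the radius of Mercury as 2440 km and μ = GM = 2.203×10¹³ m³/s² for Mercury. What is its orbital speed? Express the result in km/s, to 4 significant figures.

v ≈ 1.522 km/s

r = 2440 + 7065 = 9505.0 km = 9.5050×10⁶ m.
For a circular orbit v = √(μ/r) = √(2.203×10¹³ / 9.505×10⁶) = √(2.318×10⁶) = 1522 m/s.
That is 1.522 km/s.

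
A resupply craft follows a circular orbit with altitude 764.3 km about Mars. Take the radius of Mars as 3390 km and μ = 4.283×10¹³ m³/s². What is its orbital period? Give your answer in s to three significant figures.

T ≈ 8130 s

r = 3390 + 764.3 = 4154.3 km = 4.1543×10⁶ m.
Kepler's third law: T = 2π√(r³/μ) = 2π√((4.154×10⁶)³ / 4.283×10¹³).
r³/μ = 1.674×10⁶ s², so T = 2π × 1.294×10³ = 8.129×10³ s.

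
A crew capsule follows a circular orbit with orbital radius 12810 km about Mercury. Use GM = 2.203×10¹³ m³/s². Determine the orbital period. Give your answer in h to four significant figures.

T ≈ 17.05 h

r = 12810 km = 1.281×10⁷ m.
Kepler's third law: T = 2π√(r³/μ) = 2π√((1.281×10⁷)³ / 2.203×10¹³).
r³/μ = 9.542×10⁷ s², so T = 2π × 9.768×10³ = 6.138×10⁴ s.
Converting: 6.138×10⁴ s ÷ 3600 = 17.05 h.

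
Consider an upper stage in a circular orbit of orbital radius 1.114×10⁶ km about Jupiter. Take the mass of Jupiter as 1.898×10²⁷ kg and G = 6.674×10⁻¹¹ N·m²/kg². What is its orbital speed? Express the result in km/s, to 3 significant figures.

μ = GM = 6.674×10⁻¹¹ × 1.898×10²⁷ = 1.267×10¹⁷ m³/s².
r = 1.114×10⁶ km = 1.114×10⁹ m.
For a circular orbit v = √(μ/r) = √(1.267×10¹⁷ / 1.114×10⁹) = √(1.137×10⁸) = 10660 m/s.
That is 10.66 km/s.

v ≈ 10.7 km/s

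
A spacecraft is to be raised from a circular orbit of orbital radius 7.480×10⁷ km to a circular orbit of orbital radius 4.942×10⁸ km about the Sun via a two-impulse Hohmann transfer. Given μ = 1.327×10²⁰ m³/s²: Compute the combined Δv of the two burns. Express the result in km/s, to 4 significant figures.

Δv_total ≈ 21.38 km/s

r₁ = 7.480×10⁷ km = 7.480×10¹⁰ m.
r₂ = 4.942×10⁸ km = 4.942×10¹¹ m.
Transfer ellipse a_t = (r₁ + r₂)/2 = 2.845×10¹¹ m.
At r₁: circular v_c1 = √(μ/r₁) = 42120 m/s; transfer-perihelion v_p = √[μ(2/r₁ − 1/a_t)] = 55510 m/s.
Δv₁ = v_p − v_c1 = 13390 m/s.
At r₂: circular v_c2 = √(μ/r₂) = 16390 m/s; transfer-aphelion v_a = √[μ(2/r₂ − 1/a_t)] = 8402 m/s.
Δv₂ = v_c2 − v_a = 7984 m/s.
Total Δv = Δv₁ + Δv₂ = 21380 m/s = 21.38 km/s.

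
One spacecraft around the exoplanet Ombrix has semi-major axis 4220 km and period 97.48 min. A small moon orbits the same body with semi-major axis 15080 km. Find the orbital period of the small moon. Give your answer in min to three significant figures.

T₂ ≈ 658 min

Kepler's third law: T² ∝ a³, so T₂ = T₁ (a₂/a₁)^(3/2).
a₂/a₁ = 3.573, (a₂/a₁)^(3/2) = 6.755.
T₂ = 97.48 × 6.755 = 658.5 min.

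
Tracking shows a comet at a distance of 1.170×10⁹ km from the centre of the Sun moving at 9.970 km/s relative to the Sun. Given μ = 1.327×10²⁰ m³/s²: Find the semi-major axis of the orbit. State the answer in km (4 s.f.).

r = 1.170×10¹² m.
Vis-viva rearranged: 1/a = 2/r − v²/μ = 1.709×10⁻¹² − 7.491×10⁻¹³ = 9.603×10⁻¹³ m⁻¹.
a = 1.041×10¹² m = 1.0413×10⁹ km.

a ≈ 1.041×10⁹ km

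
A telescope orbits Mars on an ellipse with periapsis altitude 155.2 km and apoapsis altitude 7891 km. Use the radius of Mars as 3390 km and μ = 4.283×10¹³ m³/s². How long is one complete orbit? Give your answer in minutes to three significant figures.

r_p = 3390 + 155.2 = 3545.2 km = 3.5452×10⁶ m.
r_a = 3390 + 7891 = 11281 km = 1.1281×10⁷ m.
Semi-major axis a = (r_p + r_a)/2 = (3545.2 + 11281)/2 = 7413.1 km = 7.413×10⁶ m.
By Kepler's third law T = 2π√(a³/μ) = 2π × 3.084×10³ = 1.938×10⁴ s.
= 323.0 minutes.

T ≈ 323 minutes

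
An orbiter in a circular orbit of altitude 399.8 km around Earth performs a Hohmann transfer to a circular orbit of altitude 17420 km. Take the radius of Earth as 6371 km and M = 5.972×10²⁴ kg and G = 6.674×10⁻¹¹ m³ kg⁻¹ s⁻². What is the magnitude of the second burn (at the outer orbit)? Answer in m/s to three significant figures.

Δv ≈ 1370 m/s

μ = GM = 6.674×10⁻¹¹ × 5.972×10²⁴ = 3.986×10¹⁴ m³/s².
r₁ = 6371 + 399.8 = 6770.8 km = 6.7708×10⁶ m.
r₂ = 6371 + 17420 = 23791 km = 2.3791×10⁷ m.
Transfer ellipse a_t = (r₁ + r₂)/2 = 1.528×10⁷ m.
At r₁: circular v_c1 = √(μ/r₁) = 7672 m/s; transfer-perigee v_p = √[μ(2/r₁ − 1/a_t)] = 9573 m/s.
At r₂: circular v_c2 = √(μ/r₂) = 4093 m/s; transfer-apogee v_a = √[μ(2/r₂ − 1/a_t)] = 2725 m/s.
Δv₂ = v_c2 − v_a = 1369 m/s.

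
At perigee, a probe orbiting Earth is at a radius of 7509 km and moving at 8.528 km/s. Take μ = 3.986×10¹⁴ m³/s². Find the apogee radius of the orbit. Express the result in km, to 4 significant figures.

apogee radius ≈ 16330 km

r_p = 7.509×10⁶ m.
Specific energy ε = v²/2 − μ/r = -1.672×10⁷ J/kg, so a = −μ/(2ε) = 1.192×10⁷ m.
The apsides satisfy r_p + r_a = 2a, so the apogee radius is 2a − r_p = 1.633×10⁷ m = 16331 km.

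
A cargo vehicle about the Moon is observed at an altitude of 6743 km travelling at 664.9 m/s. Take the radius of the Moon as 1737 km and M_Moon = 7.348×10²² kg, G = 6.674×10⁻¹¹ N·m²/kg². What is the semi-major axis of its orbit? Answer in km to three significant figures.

a ≈ 6860 km

μ = GM = 6.674×10⁻¹¹ × 7.348×10²² = 4.904×10¹² m³/s².
r = 1737 + 6743 = 8480.0 km = 8.480×10⁶ m.
Specific orbital energy ε = v²/2 − μ/r = (664.9)²/2 − 4.904×10¹²/8.480×10⁶ = -3.573×10⁵ J/kg.
Since ε = −μ/(2a), a = −μ/(2ε) = 6.863×10⁶ m = 6863.4 km.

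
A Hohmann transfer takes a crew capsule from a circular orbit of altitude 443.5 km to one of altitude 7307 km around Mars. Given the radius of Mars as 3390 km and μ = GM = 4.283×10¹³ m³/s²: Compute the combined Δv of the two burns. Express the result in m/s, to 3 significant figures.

r₁ = 3390 + 443.5 = 3833.5 km = 3.8335×10⁶ m.
r₂ = 3390 + 7307 = 10697 km = 1.0697×10⁷ m.
Transfer ellipse a_t = (r₁ + r₂)/2 = 7.265×10⁶ m.
At r₁: circular v_c1 = √(μ/r₁) = 3343 m/s; transfer-periapsis v_p = √[μ(2/r₁ − 1/a_t)] = 4056 m/s.
Δv₁ = v_p − v_c1 = 713.3 m/s.
At r₂: circular v_c2 = √(μ/r₂) = 2001 m/s; transfer-apoapsis v_a = √[μ(2/r₂ − 1/a_t)] = 1454 m/s.
Δv₂ = v_c2 − v_a = 547.5 m/s.
Total Δv = Δv₁ + Δv₂ = 1261 m/s.

Δv_total ≈ 1260 m/s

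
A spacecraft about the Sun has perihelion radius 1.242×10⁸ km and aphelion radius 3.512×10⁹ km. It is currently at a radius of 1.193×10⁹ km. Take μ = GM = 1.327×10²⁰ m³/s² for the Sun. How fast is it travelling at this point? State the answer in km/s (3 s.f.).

v ≈ 12.2 km/s

Semi-major axis a = (r_p + r_a)/2 = 1.8181×10⁹ km = 1.818×10¹² m.
Vis-viva: v² = μ(2/r − 1/a) = 1.327×10²⁰ × (1.676×10⁻¹² − 5.500×10⁻¹³) = 1.495×10⁸ m²/s².
v = 12230 m/s = 12.23 km/s.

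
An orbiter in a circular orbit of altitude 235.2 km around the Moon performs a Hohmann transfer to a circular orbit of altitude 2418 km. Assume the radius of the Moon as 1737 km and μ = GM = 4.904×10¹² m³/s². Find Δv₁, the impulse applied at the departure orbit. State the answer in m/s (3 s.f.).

r₁ = 1737 + 235.2 = 1972.2 km = 1.9722×10⁶ m.
r₂ = 1737 + 2418 = 4155.0 km = 4.1550×10⁶ m.
Transfer ellipse a_t = (r₁ + r₂)/2 = 3.064×10⁶ m.
At r₁: circular v_c1 = √(μ/r₁) = 1577 m/s; transfer-perilune v_p = √[μ(2/r₁ − 1/a_t)] = 1836 m/s.
Δv₁ = v_p − v_c1 = 259.5 m/s.

Δv ≈ 260 m/s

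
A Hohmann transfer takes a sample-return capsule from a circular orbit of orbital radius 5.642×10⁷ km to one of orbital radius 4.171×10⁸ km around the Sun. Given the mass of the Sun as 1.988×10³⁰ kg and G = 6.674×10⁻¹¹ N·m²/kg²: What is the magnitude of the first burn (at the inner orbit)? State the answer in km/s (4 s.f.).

Δv ≈ 15.87 km/s

μ = GM = 6.674×10⁻¹¹ × 1.988×10³⁰ = 1.327×10²⁰ m³/s².
r₁ = 5.642×10⁷ km = 5.642×10¹⁰ m.
r₂ = 4.171×10⁸ km = 4.171×10¹¹ m.
Transfer ellipse a_t = (r₁ + r₂)/2 = 2.368×10¹¹ m.
At r₁: circular v_c1 = √(μ/r₁) = 48490 m/s; transfer-perihelion v_p = √[μ(2/r₁ − 1/a_t)] = 64370 m/s.
Δv₁ = v_p − v_c1 = 15870 m/s.
= 15.87 km/s.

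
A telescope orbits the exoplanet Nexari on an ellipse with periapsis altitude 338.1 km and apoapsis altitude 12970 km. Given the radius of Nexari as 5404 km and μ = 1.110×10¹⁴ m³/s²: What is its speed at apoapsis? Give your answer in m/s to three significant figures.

v ≈ 1700 m/s

r_p = 5404 + 338.1 = 5742.1 km = 5.7421×10⁶ m.
r_a = 5404 + 12970 = 18374 km = 1.8374×10⁷ m.
Semi-major axis a = (r_p + r_a)/2 = 12058 km = 1.206×10⁷ m.
Vis-viva: v² = μ(2/r − 1/a) = 1.110×10¹⁴ × (1.088×10⁻⁷ − 8.293×10⁻⁸) = 2.877×10⁶ m²/s².
v = 1696 m/s.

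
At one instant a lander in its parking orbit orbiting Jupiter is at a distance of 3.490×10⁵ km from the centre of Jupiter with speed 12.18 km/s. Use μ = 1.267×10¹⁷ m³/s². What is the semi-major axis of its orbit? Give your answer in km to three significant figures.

r = 3.490×10⁸ m.
Vis-viva rearranged: 1/a = 2/r − v²/μ = 5.731×10⁻⁹ − 1.171×10⁻⁹ = 4.560×10⁻⁹ m⁻¹.
a = 2.193×10⁸ m = 2.1931×10⁵ km.

a ≈ 2.19×10⁵ km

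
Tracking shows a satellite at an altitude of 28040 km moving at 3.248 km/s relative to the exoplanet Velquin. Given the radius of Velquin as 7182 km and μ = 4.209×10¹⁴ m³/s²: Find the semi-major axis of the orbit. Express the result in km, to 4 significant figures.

r = 7182 + 28040 = 35222 km = 3.522×10⁷ m.
Vis-viva rearranged: 1/a = 2/r − v²/μ = 5.678×10⁻⁸ − 2.506×10⁻⁸ = 3.172×10⁻⁸ m⁻¹.
a = 3.153×10⁷ m = 31527 km.

a ≈ 31530 km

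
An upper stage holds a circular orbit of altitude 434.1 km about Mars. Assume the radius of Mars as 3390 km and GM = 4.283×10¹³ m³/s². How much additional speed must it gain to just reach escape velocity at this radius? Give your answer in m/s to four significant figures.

Δv ≈ 1386 m/s

r = 3390 + 434.1 = 3824.1 km = 3.8241×10⁶ m.
Circular speed v_c = √(μ/r) = 3347 m/s.
Escape speed v_esc = √(2μ/r) = √2 × v_c = 4733 m/s.
Δv = v_esc − v_c = 1386 m/s.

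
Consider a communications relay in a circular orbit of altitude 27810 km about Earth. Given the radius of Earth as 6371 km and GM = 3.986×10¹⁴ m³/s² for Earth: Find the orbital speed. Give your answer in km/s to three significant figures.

r = 6371 + 27810 = 34181 km = 3.4181×10⁷ m.
For a circular orbit v = √(μ/r) = √(3.986×10¹⁴ / 3.418×10⁷) = √(1.166×10⁷) = 3415 m/s.
That is 3.415 km/s.

v ≈ 3.41 km/s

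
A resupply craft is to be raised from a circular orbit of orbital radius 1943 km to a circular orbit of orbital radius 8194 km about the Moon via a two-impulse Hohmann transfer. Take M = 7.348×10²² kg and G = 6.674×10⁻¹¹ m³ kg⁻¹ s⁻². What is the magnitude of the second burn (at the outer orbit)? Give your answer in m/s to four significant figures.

μ = GM = 6.674×10⁻¹¹ × 7.348×10²² = 4.904×10¹² m³/s².
r₁ = 1943 km = 1.943×10⁶ m.
r₂ = 8194 km = 8.194×10⁶ m.
Transfer ellipse a_t = (r₁ + r₂)/2 = 5.068×10⁶ m.
At r₁: circular v_c1 = √(μ/r₁) = 1589 m/s; transfer-perilune v_p = √[μ(2/r₁ − 1/a_t)] = 2020 m/s.
At r₂: circular v_c2 = √(μ/r₂) = 773.6 m/s; transfer-apolune v_a = √[μ(2/r₂ − 1/a_t)] = 479.0 m/s.
Δv₂ = v_c2 − v_a = 294.6 m/s.

Δv ≈ 294.6 m/s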